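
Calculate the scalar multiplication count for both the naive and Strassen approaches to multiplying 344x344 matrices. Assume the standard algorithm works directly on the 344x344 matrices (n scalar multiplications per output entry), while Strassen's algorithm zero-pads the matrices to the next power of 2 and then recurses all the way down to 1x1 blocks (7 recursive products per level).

Matrix multiplication for 344x344 matrices:

Strassen's algorithm requires power-of-2 dimensions. Pad 344x344 to 512x512 (next power of 2).

Standard algorithm: 344^3 = 40707584 multiplications
Strassen's algorithm: 7^(log2(512)) = 7^9 = 40353607 multiplications
Savings: 40707584 - 40353607 = 353977 multiplications

Standard: 40707584 multiplications (344^3). Strassen: 40353607 multiplications (7^9, after padding to 512x512). Strassen reduces 8 recursive multiplications to 7 at each level.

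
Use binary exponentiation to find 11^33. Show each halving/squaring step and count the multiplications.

Computing 11^33 by squaring (build up from 11^1; each line after the first costs one multiplication):

11^1 = 11
11^2 = (11^1)^2 = 11^2 = 121
11^4 = (11^2)^2 = 121^2 = 14641
11^8 = (11^4)^2 = 14641^2 = 214358881
11^16 = (11^8)^2 = 214358881^2 = 45949729863572161
11^32 = (11^16)^2 = 45949729863572161^2 = 2111377674535255285545615254209921
11^33 = 11 * 11^32 = 11 * 2111377674535255285545615254209921 = 23225154419887808141001767796309131

Result: 23225154419887808141001767796309131
Multiplications needed: 6 (6 lines after 11^1)

11^33 = 23225154419887808141001767796309131. Using exponentiation by squaring, this requires 6 multiplications. The key idea: if the exponent is even, square the half-power; if odd, multiply by the base once.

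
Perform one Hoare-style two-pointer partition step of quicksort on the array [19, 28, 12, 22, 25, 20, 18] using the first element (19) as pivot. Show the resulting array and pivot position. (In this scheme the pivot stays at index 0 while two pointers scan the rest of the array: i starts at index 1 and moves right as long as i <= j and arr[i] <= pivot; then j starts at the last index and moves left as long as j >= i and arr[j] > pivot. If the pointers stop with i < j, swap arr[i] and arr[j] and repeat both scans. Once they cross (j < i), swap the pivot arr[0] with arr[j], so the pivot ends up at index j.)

Hoare-style two-pointer partition with pivot = 19:

Initial array: [19, 28, 12, 22, 25, 20, 18]

Pointers start at i = 1, j = 6.
i stops at index 1 (arr[1]=28 > 19), j stops at index 6 (arr[6]=18 <= 19): swap arr[1] and arr[6], array becomes [19, 18, 12, 22, 25, 20, 28]
i ends at 3, j ends at 2: the pointers have crossed (j < i), so scanning stops.

Swap pivot arr[0] with arr[2] to place pivot at position 2: [12, 18, 19, 22, 25, 20, 28]
Pivot position: 2

After partitioning with pivot 19, the array becomes [12, 18, 19, 22, 25, 20, 28]. The pivot is placed at index 2. All elements to the left of the pivot are <= 19, and all elements to the right are > 19.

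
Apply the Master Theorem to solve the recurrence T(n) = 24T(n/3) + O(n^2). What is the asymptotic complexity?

Master Theorem for T(n) = 24T(n/3) + O(n^2):

a = 24, b = 3, c = 2
log_b(a) = log_3(24) = 2.8928

Case 1: c = 2 < log_3(24) = 2.8928
T(n) = O(n^(log_3 24))

For T(n) = 24T(n/3) + O(n^2): log_3(24) = 2.8928. This is Case 1 of the Master Theorem (c < log_b(a), work dominated by leaves), giving O(n^(log_3 24)).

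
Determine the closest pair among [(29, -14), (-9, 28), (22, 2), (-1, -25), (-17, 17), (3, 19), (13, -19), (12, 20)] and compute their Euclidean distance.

Computing all pairwise distances among 8 points:

d((29, -14), (-9, 28)) = 56.6392
d((29, -14), (22, 2)) = 17.4642
d((29, -14), (-1, -25)) = 31.9531
d((29, -14), (-17, 17)) = 55.4707
d((29, -14), (3, 19)) = 42.0119
d((29, -14), (13, -19)) = 16.7631
d((29, -14), (12, 20)) = 38.0132
d((-9, 28), (22, 2)) = 40.4599
d((-9, 28), (-1, -25)) = 53.6004
d((-9, 28), (-17, 17)) = 13.6015
d((-9, 28), (3, 19)) = 15.0
d((-9, 28), (13, -19)) = 51.8941
d((-9, 28), (12, 20)) = 22.4722
d((22, 2), (-1, -25)) = 35.4683
d((22, 2), (-17, 17)) = 41.7852
d((22, 2), (3, 19)) = 25.4951
d((22, 2), (13, -19)) = 22.8473
d((22, 2), (12, 20)) = 20.5913
d((-1, -25), (-17, 17)) = 44.9444
d((-1, -25), (3, 19)) = 44.1814
d((-1, -25), (13, -19)) = 15.2315
d((-1, -25), (12, 20)) = 46.8402
d((-17, 17), (3, 19)) = 20.0998
d((-17, 17), (13, -19)) = 46.8615
d((-17, 17), (12, 20)) = 29.1548
d((3, 19), (13, -19)) = 39.2938
d((3, 19), (12, 20)) = 9.0554 <-- minimum
d((13, -19), (12, 20)) = 39.0128

Closest pair: (3, 19) and (12, 20) with distance 9.0554

The closest pair is (3, 19) and (12, 20) with Euclidean distance 9.0554. For 8 points, brute-force pairwise comparison is shown above. For large n, the divide-and-conquer algorithm (sort by x, recurse on halves, check the dividing strip) achieves O(n log n).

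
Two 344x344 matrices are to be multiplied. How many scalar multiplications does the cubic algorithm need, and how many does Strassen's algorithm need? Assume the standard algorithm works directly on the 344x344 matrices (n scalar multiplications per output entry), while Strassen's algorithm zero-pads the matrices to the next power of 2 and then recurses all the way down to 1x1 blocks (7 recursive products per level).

Matrix multiplication for 344x344 matrices:

Strassen's algorithm requires power-of-2 dimensions. Pad 344x344 to 512x512 (next power of 2).

Standard algorithm: 344^3 = 40707584 multiplications
Strassen's algorithm: 7^(log2(512)) = 7^9 = 40353607 multiplications
Savings: 40707584 - 40353607 = 353977 multiplications

Standard: 40707584 multiplications (344^3). Strassen: 40353607 multiplications (7^9, after padding to 512x512). Strassen reduces 8 recursive multiplications to 7 at each level.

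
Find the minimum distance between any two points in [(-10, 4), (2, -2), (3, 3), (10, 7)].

Computing all pairwise distances among 4 points:

d((-10, 4), (2, -2)) = 13.4164
d((-10, 4), (3, 3)) = 13.0384
d((-10, 4), (10, 7)) = 20.2237
d((2, -2), (3, 3)) = 5.099 <-- minimum
d((2, -2), (10, 7)) = 12.0416
d((3, 3), (10, 7)) = 8.0623

Closest pair: (2, -2) and (3, 3) with distance 5.099

The closest pair is (2, -2) and (3, 3) with Euclidean distance 5.099. For 4 points, brute-force pairwise comparison is shown above. For large n, the divide-and-conquer algorithm (sort by x, recurse on halves, check the dividing strip) achieves O(n log n).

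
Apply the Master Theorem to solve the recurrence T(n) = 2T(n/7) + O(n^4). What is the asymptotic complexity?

Master Theorem for T(n) = 2T(n/7) + O(n^4):

a = 2, b = 7, c = 4
log_b(a) = log_7(2) = 0.3562

Case 3: c = 4 > log_7(2) = 0.3562
T(n) = O(n^4) = O(n^4)

For T(n) = 2T(n/7) + O(n^4): log_7(2) = 0.3562. This is Case 3 of the Master Theorem (c > log_b(a), work dominated by root), giving O(n^4).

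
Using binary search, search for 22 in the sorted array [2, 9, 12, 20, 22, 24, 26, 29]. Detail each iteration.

Binary search for 22 in [2, 9, 12, 20, 22, 24, 26, 29]:

lo=0, hi=7, mid=3, arr[mid]=20 -> 20 < 22, search right half
lo=4, hi=7, mid=5, arr[mid]=24 -> 24 > 22, search left half
lo=4, hi=4, mid=4, arr[mid]=22 -> Found target at index 4!

Binary search finds 22 at index 4 after 3 comparisons. The search repeatedly halves the search space by comparing with the middle element.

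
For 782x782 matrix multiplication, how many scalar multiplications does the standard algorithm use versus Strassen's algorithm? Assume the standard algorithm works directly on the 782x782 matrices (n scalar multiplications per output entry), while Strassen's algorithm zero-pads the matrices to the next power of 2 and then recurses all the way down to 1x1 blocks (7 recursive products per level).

Matrix multiplication for 782x782 matrices:

Strassen's algorithm requires power-of-2 dimensions. Pad 782x782 to 1024x1024 (next power of 2).

Standard algorithm: 782^3 = 478211768 multiplications
Strassen's algorithm: 7^(log2(1024)) = 7^10 = 282475249 multiplications
Savings: 478211768 - 282475249 = 195736519 multiplications

Standard: 478211768 multiplications (782^3). Strassen: 282475249 multiplications (7^10, after padding to 1024x1024). Strassen reduces 8 recursive multiplications to 7 at each level.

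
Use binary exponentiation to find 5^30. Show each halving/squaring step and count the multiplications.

Computing 5^30 by squaring (build up from 5^1; each line after the first costs one multiplication):

5^1 = 5
5^2 = (5^1)^2 = 5^2 = 25
5^3 = 5 * 5^2 = 5 * 25 = 125
5^6 = (5^3)^2 = 125^2 = 15625
5^7 = 5 * 5^6 = 5 * 15625 = 78125
5^14 = (5^7)^2 = 78125^2 = 6103515625
5^15 = 5 * 5^14 = 5 * 6103515625 = 30517578125
5^30 = (5^15)^2 = 30517578125^2 = 931322574615478515625

Result: 931322574615478515625
Multiplications needed: 7 (7 lines after 5^1)

5^30 = 931322574615478515625. Using exponentiation by squaring, this requires 7 multiplications. The key idea: if the exponent is even, square the half-power; if odd, multiply by the base once.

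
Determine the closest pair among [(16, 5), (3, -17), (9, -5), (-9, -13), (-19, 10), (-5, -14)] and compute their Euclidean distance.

Computing all pairwise distances among 6 points:

d((16, 5), (3, -17)) = 25.5539
d((16, 5), (9, -5)) = 12.2066
d((16, 5), (-9, -13)) = 30.8058
d((16, 5), (-19, 10)) = 35.3553
d((16, 5), (-5, -14)) = 28.3196
d((3, -17), (9, -5)) = 13.4164
d((3, -17), (-9, -13)) = 12.6491
d((3, -17), (-19, 10)) = 34.8281
d((3, -17), (-5, -14)) = 8.544
d((9, -5), (-9, -13)) = 19.6977
d((9, -5), (-19, 10)) = 31.7648
d((9, -5), (-5, -14)) = 16.6433
d((-9, -13), (-19, 10)) = 25.0799
d((-9, -13), (-5, -14)) = 4.1231 <-- minimum
d((-19, 10), (-5, -14)) = 27.7849

Closest pair: (-9, -13) and (-5, -14) with distance 4.1231

The closest pair is (-9, -13) and (-5, -14) with Euclidean distance 4.1231. For 6 points, brute-force pairwise comparison is shown above. For large n, the divide-and-conquer algorithm (sort by x, recurse on halves, check the dividing strip) achieves O(n log n).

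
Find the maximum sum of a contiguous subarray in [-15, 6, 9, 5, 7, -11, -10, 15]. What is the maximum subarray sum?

Using Kadane's algorithm on [-15, 6, 9, 5, 7, -11, -10, 15]:

Scanning through the array:
Position 1 (value 6): max_ending_here = 6, max_so_far = 6
Position 2 (value 9): max_ending_here = 15, max_so_far = 15
Position 3 (value 5): max_ending_here = 20, max_so_far = 20
Position 4 (value 7): max_ending_here = 27, max_so_far = 27
Position 5 (value -11): max_ending_here = 16, max_so_far = 27
Position 6 (value -10): max_ending_here = 6, max_so_far = 27
Position 7 (value 15): max_ending_here = 21, max_so_far = 27

Maximum subarray: [6, 9, 5, 7]
Maximum sum: 27

The maximum subarray is [6, 9, 5, 7] with sum 27. This subarray runs from index 1 to index 4.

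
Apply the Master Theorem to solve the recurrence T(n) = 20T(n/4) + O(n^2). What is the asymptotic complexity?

Master Theorem for T(n) = 20T(n/4) + O(n^2):

a = 20, b = 4, c = 2
log_b(a) = log_4(20) = 2.1610

Case 1: c = 2 < log_4(20) = 2.1610
T(n) = O(n^(log_4 20))

For T(n) = 20T(n/4) + O(n^2): log_4(20) = 2.1610. This is Case 1 of the Master Theorem (c < log_b(a), work dominated by leaves), giving O(n^(log_4 20)).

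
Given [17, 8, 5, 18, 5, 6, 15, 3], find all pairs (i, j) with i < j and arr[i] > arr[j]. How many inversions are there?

Finding inversions in [17, 8, 5, 18, 5, 6, 15, 3]:

(0, 1): arr[0]=17 > arr[1]=8
(0, 2): arr[0]=17 > arr[2]=5
(0, 4): arr[0]=17 > arr[4]=5
(0, 5): arr[0]=17 > arr[5]=6
(0, 6): arr[0]=17 > arr[6]=15
(0, 7): arr[0]=17 > arr[7]=3
(1, 2): arr[1]=8 > arr[2]=5
(1, 4): arr[1]=8 > arr[4]=5
(1, 5): arr[1]=8 > arr[5]=6
(1, 7): arr[1]=8 > arr[7]=3
(2, 7): arr[2]=5 > arr[7]=3
(3, 4): arr[3]=18 > arr[4]=5
(3, 5): arr[3]=18 > arr[5]=6
(3, 6): arr[3]=18 > arr[6]=15
(3, 7): arr[3]=18 > arr[7]=3
(4, 7): arr[4]=5 > arr[7]=3
(5, 7): arr[5]=6 > arr[7]=3
(6, 7): arr[6]=15 > arr[7]=3

Total inversions: 18

The array has 18 inversion(s): (0,1), (0,2), (0,4), (0,5), (0,6), (0,7), (1,2), (1,4), (1,5), (1,7), (2,7), (3,4), (3,5), (3,6), (3,7), (4,7), (5,7), (6,7). Each pair (i,j) satisfies i < j and arr[i] > arr[j].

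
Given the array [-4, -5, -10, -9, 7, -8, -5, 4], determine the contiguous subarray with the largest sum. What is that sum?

Using Kadane's algorithm on [-4, -5, -10, -9, 7, -8, -5, 4]:

Scanning through the array:
Position 1 (value -5): max_ending_here = -5, max_so_far = -4
Position 2 (value -10): max_ending_here = -10, max_so_far = -4
Position 3 (value -9): max_ending_here = -9, max_so_far = -4
Position 4 (value 7): max_ending_here = 7, max_so_far = 7
Position 5 (value -8): max_ending_here = -1, max_so_far = 7
Position 6 (value -5): max_ending_here = -5, max_so_far = 7
Position 7 (value 4): max_ending_here = 4, max_so_far = 7

Maximum subarray: [7]
Maximum sum: 7

The maximum subarray is [7] with sum 7. This subarray runs from index 4 to index 4.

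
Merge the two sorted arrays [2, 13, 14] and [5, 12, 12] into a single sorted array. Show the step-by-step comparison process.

Merging process:

Compare 2 vs 5: take 2 from left. Merged: [2]
Compare 13 vs 5: take 5 from right. Merged: [2, 5]
Compare 13 vs 12: take 12 from right. Merged: [2, 5, 12]
Compare 13 vs 12: take 12 from right. Merged: [2, 5, 12, 12]
Append remaining from left: [13, 14]. Merged: [2, 5, 12, 12, 13, 14]

Final merged array: [2, 5, 12, 12, 13, 14]
Total comparisons: 4

The merged array is [2, 5, 12, 12, 13, 14], requiring 4 comparisons. The merge step runs in O(n) time where n is the total number of elements.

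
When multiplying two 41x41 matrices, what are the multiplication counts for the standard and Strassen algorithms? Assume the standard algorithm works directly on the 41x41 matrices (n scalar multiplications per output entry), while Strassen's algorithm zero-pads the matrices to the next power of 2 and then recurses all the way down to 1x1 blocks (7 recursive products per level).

Matrix multiplication for 41x41 matrices:

Strassen's algorithm requires power-of-2 dimensions. Pad 41x41 to 64x64 (next power of 2).

Standard algorithm: 41^3 = 68921 multiplications
Strassen's algorithm: 7^(log2(64)) = 7^6 = 117649 multiplications
Difference: 68921 - 117649 = -48728 (Strassen uses MORE here due to padding overhead — for small or just-over-power-of-2 n, padding can outweigh the per-level savings)

Standard: 68921 multiplications (41^3). Strassen: 117649 multiplications (7^6, after padding to 64x64). Strassen reduces 8 recursive multiplications to 7 at each level.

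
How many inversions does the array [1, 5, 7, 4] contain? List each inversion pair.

Finding inversions in [1, 5, 7, 4]:

(1, 3): arr[1]=5 > arr[3]=4
(2, 3): arr[2]=7 > arr[3]=4

Total inversions: 2

The array has 2 inversion(s): (1,3), (2,3). Each pair (i,j) satisfies i < j and arr[i] > arr[j].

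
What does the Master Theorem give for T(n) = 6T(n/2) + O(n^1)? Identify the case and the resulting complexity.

Master Theorem for T(n) = 6T(n/2) + O(n^1):

a = 6, b = 2, c = 1
log_b(a) = log_2(6) = 2.5850

Case 1: c = 1 < log_2(6) = 2.5850
T(n) = O(n^(log_2 6))

For T(n) = 6T(n/2) + O(n^1): log_2(6) = 2.5850. This is Case 1 of the Master Theorem (c < log_b(a), work dominated by leaves), giving O(n^(log_2 6)).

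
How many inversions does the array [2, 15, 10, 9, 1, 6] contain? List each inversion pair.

Finding inversions in [2, 15, 10, 9, 1, 6]:

(0, 4): arr[0]=2 > arr[4]=1
(1, 2): arr[1]=15 > arr[2]=10
(1, 3): arr[1]=15 > arr[3]=9
(1, 4): arr[1]=15 > arr[4]=1
(1, 5): arr[1]=15 > arr[5]=6
(2, 3): arr[2]=10 > arr[3]=9
(2, 4): arr[2]=10 > arr[4]=1
(2, 5): arr[2]=10 > arr[5]=6
(3, 4): arr[3]=9 > arr[4]=1
(3, 5): arr[3]=9 > arr[5]=6

Total inversions: 10

The array has 10 inversion(s): (0,4), (1,2), (1,3), (1,4), (1,5), (2,3), (2,4), (2,5), (3,4), (3,5). Each pair (i,j) satisfies i < j and arr[i] > arr[j].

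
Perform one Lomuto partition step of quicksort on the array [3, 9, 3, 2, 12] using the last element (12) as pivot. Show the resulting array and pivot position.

Lomuto partition with pivot = 12:

Initial array: [3, 9, 3, 2, 12]

arr[0]=3 <= 12: swap with position 0, array becomes [3, 9, 3, 2, 12]
arr[1]=9 <= 12: swap with position 1, array becomes [3, 9, 3, 2, 12]
arr[2]=3 <= 12: swap with position 2, array becomes [3, 9, 3, 2, 12]
arr[3]=2 <= 12: swap with position 3, array becomes [3, 9, 3, 2, 12]

Place pivot at position 4: [3, 9, 3, 2, 12]
Pivot position: 4

After partitioning with pivot 12, the array becomes [3, 9, 3, 2, 12]. The pivot is placed at index 4. All elements to the left of the pivot are <= 12, and all elements to the right are > 12.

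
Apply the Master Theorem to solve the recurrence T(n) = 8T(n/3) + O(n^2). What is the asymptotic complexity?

Master Theorem for T(n) = 8T(n/3) + O(n^2):

a = 8, b = 3, c = 2
log_b(a) = log_3(8) = 1.8928

Case 3: c = 2 > log_3(8) = 1.8928
T(n) = O(n^2) = O(n^2)

For T(n) = 8T(n/3) + O(n^2): log_3(8) = 1.8928. This is Case 3 of the Master Theorem (c > log_b(a), work dominated by root), giving O(n^2).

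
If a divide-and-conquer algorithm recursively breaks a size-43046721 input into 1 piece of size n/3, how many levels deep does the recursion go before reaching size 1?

For divide and conquer with division factor 3:

Problem sizes at each level:
Level 0: 43046721
Level 1: 14348907
Level 2: 4782969
Level 3: 1594323
Level 4: 531441
Level 5: 177147
Level 6: 59049
Level 7: 19683
Level 8: 6561
Level 9: 2187
Level 10: 729
Level 11: 243
Level 12: 81
Level 13: 27
Level 14: 9
Level 15: 3
Level 16: 1

The root is level 0 and the size-1 base case is level 16 (the tree spans levels 0 through 16, i.e. 17 levels counting the root), so the depth is the number of divisions: log_3(43046721) = 16

The recursion tree depth is log_3(43046721) = 16. At each level, the problem size is divided by 3, so it takes 16 divisions to reduce to a base case of size 1. The algorithm makes 1 recursive call at each level.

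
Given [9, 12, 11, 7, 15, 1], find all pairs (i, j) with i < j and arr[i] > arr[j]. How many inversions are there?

Finding inversions in [9, 12, 11, 7, 15, 1]:

(0, 3): arr[0]=9 > arr[3]=7
(0, 5): arr[0]=9 > arr[5]=1
(1, 2): arr[1]=12 > arr[2]=11
(1, 3): arr[1]=12 > arr[3]=7
(1, 5): arr[1]=12 > arr[5]=1
(2, 3): arr[2]=11 > arr[3]=7
(2, 5): arr[2]=11 > arr[5]=1
(3, 5): arr[3]=7 > arr[5]=1
(4, 5): arr[4]=15 > arr[5]=1

Total inversions: 9

The array has 9 inversion(s): (0,3), (0,5), (1,2), (1,3), (1,5), (2,3), (2,5), (3,5), (4,5). Each pair (i,j) satisfies i < j and arr[i] > arr[j].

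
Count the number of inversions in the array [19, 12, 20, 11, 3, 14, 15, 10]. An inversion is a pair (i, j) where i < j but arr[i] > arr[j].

Finding inversions in [19, 12, 20, 11, 3, 14, 15, 10]:

(0, 1): arr[0]=19 > arr[1]=12
(0, 3): arr[0]=19 > arr[3]=11
(0, 4): arr[0]=19 > arr[4]=3
(0, 5): arr[0]=19 > arr[5]=14
(0, 6): arr[0]=19 > arr[6]=15
(0, 7): arr[0]=19 > arr[7]=10
(1, 3): arr[1]=12 > arr[3]=11
(1, 4): arr[1]=12 > arr[4]=3
(1, 7): arr[1]=12 > arr[7]=10
(2, 3): arr[2]=20 > arr[3]=11
(2, 4): arr[2]=20 > arr[4]=3
(2, 5): arr[2]=20 > arr[5]=14
(2, 6): arr[2]=20 > arr[6]=15
(2, 7): arr[2]=20 > arr[7]=10
(3, 4): arr[3]=11 > arr[4]=3
(3, 7): arr[3]=11 > arr[7]=10
(5, 7): arr[5]=14 > arr[7]=10
(6, 7): arr[6]=15 > arr[7]=10

Total inversions: 18

The array has 18 inversion(s): (0,1), (0,3), (0,4), (0,5), (0,6), (0,7), (1,3), (1,4), (1,7), (2,3), (2,4), (2,5), (2,6), (2,7), (3,4), (3,7), (5,7), (6,7). Each pair (i,j) satisfies i < j and arr[i] > arr[j].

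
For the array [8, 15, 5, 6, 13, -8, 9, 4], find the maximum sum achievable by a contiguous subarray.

Using Kadane's algorithm on [8, 15, 5, 6, 13, -8, 9, 4]:

Scanning through the array:
Position 1 (value 15): max_ending_here = 23, max_so_far = 23
Position 2 (value 5): max_ending_here = 28, max_so_far = 28
Position 3 (value 6): max_ending_here = 34, max_so_far = 34
Position 4 (value 13): max_ending_here = 47, max_so_far = 47
Position 5 (value -8): max_ending_here = 39, max_so_far = 47
Position 6 (value 9): max_ending_here = 48, max_so_far = 48
Position 7 (value 4): max_ending_here = 52, max_so_far = 52

Maximum subarray: [8, 15, 5, 6, 13, -8, 9, 4]
Maximum sum: 52

The maximum subarray is [8, 15, 5, 6, 13, -8, 9, 4] with sum 52. This subarray runs from index 0 to index 7.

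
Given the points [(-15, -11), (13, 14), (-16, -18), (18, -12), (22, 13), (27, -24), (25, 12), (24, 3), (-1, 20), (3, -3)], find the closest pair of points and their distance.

Computing all pairwise distances among 10 points:

d((-15, -11), (13, 14)) = 37.5366
d((-15, -11), (-16, -18)) = 7.0711
d((-15, -11), (18, -12)) = 33.0151
d((-15, -11), (22, 13)) = 44.1022
d((-15, -11), (27, -24)) = 43.9659
d((-15, -11), (25, 12)) = 46.1411
d((-15, -11), (24, 3)) = 41.4367
d((-15, -11), (-1, 20)) = 34.0147
d((-15, -11), (3, -3)) = 19.6977
d((13, 14), (-16, -18)) = 43.1856
d((13, 14), (18, -12)) = 26.4764
d((13, 14), (22, 13)) = 9.0554
d((13, 14), (27, -24)) = 40.4969
d((13, 14), (25, 12)) = 12.1655
d((13, 14), (24, 3)) = 15.5563
d((13, 14), (-1, 20)) = 15.2315
d((13, 14), (3, -3)) = 19.7231
d((-16, -18), (18, -12)) = 34.5254
d((-16, -18), (22, 13)) = 49.0408
d((-16, -18), (27, -24)) = 43.4166
d((-16, -18), (25, 12)) = 50.8035
d((-16, -18), (24, 3)) = 45.1774
d((-16, -18), (-1, 20)) = 40.8534
d((-16, -18), (3, -3)) = 24.2074
d((18, -12), (22, 13)) = 25.318
d((18, -12), (27, -24)) = 15.0
d((18, -12), (25, 12)) = 25.0
d((18, -12), (24, 3)) = 16.1555
d((18, -12), (-1, 20)) = 37.2156
d((18, -12), (3, -3)) = 17.4929
d((22, 13), (27, -24)) = 37.3363
d((22, 13), (25, 12)) = 3.1623 <-- minimum
d((22, 13), (24, 3)) = 10.198
d((22, 13), (-1, 20)) = 24.0416
d((22, 13), (3, -3)) = 24.8395
d((27, -24), (25, 12)) = 36.0555
d((27, -24), (24, 3)) = 27.1662
d((27, -24), (-1, 20)) = 52.1536
d((27, -24), (3, -3)) = 31.8904
d((25, 12), (24, 3)) = 9.0554
d((25, 12), (-1, 20)) = 27.2029
d((25, 12), (3, -3)) = 26.6271
d((24, 3), (-1, 20)) = 30.2324
d((24, 3), (3, -3)) = 21.8403
d((-1, 20), (3, -3)) = 23.3452

Closest pair: (22, 13) and (25, 12) with distance 3.1623

The closest pair is (22, 13) and (25, 12) with Euclidean distance 3.1623. For 10 points, brute-force pairwise comparison is shown above. For large n, the divide-and-conquer algorithm (sort by x, recurse on halves, check the dividing strip) achieves O(n log n).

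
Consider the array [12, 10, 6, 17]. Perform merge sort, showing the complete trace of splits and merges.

Merge sort trace:

Split: [12, 10, 6, 17] -> [12, 10] and [6, 17]
  Split: [12, 10] -> [12] and [10]
  Merge: [12] + [10] -> [10, 12]
  Split: [6, 17] -> [6] and [17]
  Merge: [6] + [17] -> [6, 17]
Merge: [10, 12] + [6, 17] -> [6, 10, 12, 17]

Final sorted array: [6, 10, 12, 17]

The merge sort proceeds by recursively splitting the array and merging sorted halves.
After all merges, the sorted array is [6, 10, 12, 17].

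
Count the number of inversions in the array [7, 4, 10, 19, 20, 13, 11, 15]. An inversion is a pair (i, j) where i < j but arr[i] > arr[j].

Finding inversions in [7, 4, 10, 19, 20, 13, 11, 15]:

(0, 1): arr[0]=7 > arr[1]=4
(3, 5): arr[3]=19 > arr[5]=13
(3, 6): arr[3]=19 > arr[6]=11
(3, 7): arr[3]=19 > arr[7]=15
(4, 5): arr[4]=20 > arr[5]=13
(4, 6): arr[4]=20 > arr[6]=11
(4, 7): arr[4]=20 > arr[7]=15
(5, 6): arr[5]=13 > arr[6]=11

Total inversions: 8

The array has 8 inversion(s): (0,1), (3,5), (3,6), (3,7), (4,5), (4,6), (4,7), (5,6). Each pair (i,j) satisfies i < j and arr[i] > arr[j].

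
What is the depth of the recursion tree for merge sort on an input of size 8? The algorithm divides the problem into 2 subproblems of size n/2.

For divide and conquer with division factor 2:

Problem sizes at each level:
Level 0: 8
Level 1: 4
Level 2: 2
Level 3: 1

The root is level 0 and the size-1 base case is level 3 (the tree spans levels 0 through 3, i.e. 4 levels counting the root), so the depth is the number of divisions: log_2(8) = 3

The recursion tree depth is log_2(8) = 3. At each level, the problem size is divided by 2, so it takes 3 divisions to reduce to a base case of size 1. The algorithm makes 2 recursive calls at each level.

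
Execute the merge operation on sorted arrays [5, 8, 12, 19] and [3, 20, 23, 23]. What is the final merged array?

Merging process:

Compare 5 vs 3: take 3 from right. Merged: [3]
Compare 5 vs 20: take 5 from left. Merged: [3, 5]
Compare 8 vs 20: take 8 from left. Merged: [3, 5, 8]
Compare 12 vs 20: take 12 from left. Merged: [3, 5, 8, 12]
Compare 19 vs 20: take 19 from left. Merged: [3, 5, 8, 12, 19]
Append remaining from right: [20, 23, 23]. Merged: [3, 5, 8, 12, 19, 20, 23, 23]

Final merged array: [3, 5, 8, 12, 19, 20, 23, 23]
Total comparisons: 5

The merged array is [3, 5, 8, 12, 19, 20, 23, 23], requiring 5 comparisons. The merge step runs in O(n) time where n is the total number of elements.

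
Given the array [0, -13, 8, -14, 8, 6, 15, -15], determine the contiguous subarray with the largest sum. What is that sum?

Using Kadane's algorithm on [0, -13, 8, -14, 8, 6, 15, -15]:

Scanning through the array:
Position 1 (value -13): max_ending_here = -13, max_so_far = 0
Position 2 (value 8): max_ending_here = 8, max_so_far = 8
Position 3 (value -14): max_ending_here = -6, max_so_far = 8
Position 4 (value 8): max_ending_here = 8, max_so_far = 8
Position 5 (value 6): max_ending_here = 14, max_so_far = 14
Position 6 (value 15): max_ending_here = 29, max_so_far = 29
Position 7 (value -15): max_ending_here = 14, max_so_far = 29

Maximum subarray: [8, 6, 15]
Maximum sum: 29

The maximum subarray is [8, 6, 15] with sum 29. This subarray runs from index 4 to index 6.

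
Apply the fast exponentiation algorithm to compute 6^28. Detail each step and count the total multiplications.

Computing 6^28 by squaring (build up from 6^1; each line after the first costs one multiplication):

6^1 = 6
6^2 = (6^1)^2 = 6^2 = 36
6^3 = 6 * 6^2 = 6 * 36 = 216
6^6 = (6^3)^2 = 216^2 = 46656
6^7 = 6 * 6^6 = 6 * 46656 = 279936
6^14 = (6^7)^2 = 279936^2 = 78364164096
6^28 = (6^14)^2 = 78364164096^2 = 6140942214464815497216

Result: 6140942214464815497216
Multiplications needed: 6 (6 lines after 6^1)

6^28 = 6140942214464815497216. Using exponentiation by squaring, this requires 6 multiplications. The key idea: if the exponent is even, square the half-power; if odd, multiply by the base once.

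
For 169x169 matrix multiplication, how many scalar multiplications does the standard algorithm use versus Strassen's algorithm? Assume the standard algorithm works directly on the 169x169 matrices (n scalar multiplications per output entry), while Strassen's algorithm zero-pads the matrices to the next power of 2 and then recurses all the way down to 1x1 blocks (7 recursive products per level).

Matrix multiplication for 169x169 matrices:

Strassen's algorithm requires power-of-2 dimensions. Pad 169x169 to 256x256 (next power of 2).

Standard algorithm: 169^3 = 4826809 multiplications
Strassen's algorithm: 7^(log2(256)) = 7^8 = 5764801 multiplications
Difference: 4826809 - 5764801 = -937992 (Strassen uses MORE here due to padding overhead — for small or just-over-power-of-2 n, padding can outweigh the per-level savings)

Standard: 4826809 multiplications (169^3). Strassen: 5764801 multiplications (7^8, after padding to 256x256). Strassen reduces 8 recursive multiplications to 7 at each level.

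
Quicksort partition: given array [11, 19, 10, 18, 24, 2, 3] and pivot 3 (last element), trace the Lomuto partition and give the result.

Lomuto partition with pivot = 3:

Initial array: [11, 19, 10, 18, 24, 2, 3]

arr[0]=11 > 3: no swap
arr[1]=19 > 3: no swap
arr[2]=10 > 3: no swap
arr[3]=18 > 3: no swap
arr[4]=24 > 3: no swap
arr[5]=2 <= 3: swap with position 0, array becomes [2, 19, 10, 18, 24, 11, 3]

Place pivot at position 1: [2, 3, 10, 18, 24, 11, 19]
Pivot position: 1

After partitioning with pivot 3, the array becomes [2, 3, 10, 18, 24, 11, 19]. The pivot is placed at index 1. All elements to the left of the pivot are <= 3, and all elements to the right are > 3.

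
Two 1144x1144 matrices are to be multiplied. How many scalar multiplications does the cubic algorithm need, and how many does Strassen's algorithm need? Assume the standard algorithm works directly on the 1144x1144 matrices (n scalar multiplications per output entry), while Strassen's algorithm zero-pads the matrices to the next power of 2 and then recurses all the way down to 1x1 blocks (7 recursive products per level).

Matrix multiplication for 1144x1144 matrices:

Strassen's algorithm requires power-of-2 dimensions. Pad 1144x1144 to 2048x2048 (next power of 2).

Standard algorithm: 1144^3 = 1497193984 multiplications
Strassen's algorithm: 7^(log2(2048)) = 7^11 = 1977326743 multiplications
Difference: 1497193984 - 1977326743 = -480132759 (Strassen uses MORE here due to padding overhead — for small or just-over-power-of-2 n, padding can outweigh the per-level savings)

Standard: 1497193984 multiplications (1144^3). Strassen: 1977326743 multiplications (7^11, after padding to 2048x2048). Strassen reduces 8 recursive multiplications to 7 at each level.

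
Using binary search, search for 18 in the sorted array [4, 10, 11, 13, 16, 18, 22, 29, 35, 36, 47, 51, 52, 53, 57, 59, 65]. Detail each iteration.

Binary search for 18 in [4, 10, 11, 13, 16, 18, 22, 29, 35, 36, 47, 51, 52, 53, 57, 59, 65]:

lo=0, hi=16, mid=8, arr[mid]=35 -> 35 > 18, search left half
lo=0, hi=7, mid=3, arr[mid]=13 -> 13 < 18, search right half
lo=4, hi=7, mid=5, arr[mid]=18 -> Found target at index 5!

Binary search finds 18 at index 5 after 3 comparisons. The search repeatedly halves the search space by comparing with the middle element.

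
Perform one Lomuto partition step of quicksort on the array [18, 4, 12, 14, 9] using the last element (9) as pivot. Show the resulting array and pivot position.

Lomuto partition with pivot = 9:

Initial array: [18, 4, 12, 14, 9]

arr[0]=18 > 9: no swap
arr[1]=4 <= 9: swap with position 0, array becomes [4, 18, 12, 14, 9]
arr[2]=12 > 9: no swap
arr[3]=14 > 9: no swap

Place pivot at position 1: [4, 9, 12, 14, 18]
Pivot position: 1

After partitioning with pivot 9, the array becomes [4, 9, 12, 14, 18]. The pivot is placed at index 1. All elements to the left of the pivot are <= 9, and all elements to the right are > 9.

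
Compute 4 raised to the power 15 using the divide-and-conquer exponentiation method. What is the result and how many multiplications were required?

Computing 4^15 by squaring (build up from 4^1; each line after the first costs one multiplication):

4^1 = 4
4^2 = (4^1)^2 = 4^2 = 16
4^3 = 4 * 4^2 = 4 * 16 = 64
4^6 = (4^3)^2 = 64^2 = 4096
4^7 = 4 * 4^6 = 4 * 4096 = 16384
4^14 = (4^7)^2 = 16384^2 = 268435456
4^15 = 4 * 4^14 = 4 * 268435456 = 1073741824

Result: 1073741824
Multiplications needed: 6 (6 lines after 4^1)

4^15 = 1073741824. Using exponentiation by squaring, this requires 6 multiplications. The key idea: if the exponent is even, square the half-power; if odd, multiply by the base once.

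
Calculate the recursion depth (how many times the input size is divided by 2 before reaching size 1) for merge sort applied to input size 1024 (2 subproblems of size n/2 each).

For divide and conquer with division factor 2:

Problem sizes at each level:
Level 0: 1024
Level 1: 512
Level 2: 256
Level 3: 128
Level 4: 64
Level 5: 32
Level 6: 16
Level 7: 8
Level 8: 4
Level 9: 2
Level 10: 1

The root is level 0 and the size-1 base case is level 10 (the tree spans levels 0 through 10, i.e. 11 levels counting the root), so the depth is the number of divisions: log_2(1024) = 10

The recursion tree depth is log_2(1024) = 10. At each level, the problem size is divided by 2, so it takes 10 divisions to reduce to a base case of size 1. The algorithm makes 2 recursive calls at each level.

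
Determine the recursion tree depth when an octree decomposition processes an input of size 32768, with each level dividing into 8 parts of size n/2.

For divide and conquer with division factor 2:

Problem sizes at each level:
Level 0: 32768
Level 1: 16384
Level 2: 8192
Level 3: 4096
Level 4: 2048
Level 5: 1024
Level 6: 512
Level 7: 256
Level 8: 128
Level 9: 64
Level 10: 32
Level 11: 16
Level 12: 8
Level 13: 4
Level 14: 2
Level 15: 1

The root is level 0 and the size-1 base case is level 15 (the tree spans levels 0 through 15, i.e. 16 levels counting the root), so the depth is the number of divisions: log_2(32768) = 15

The recursion tree depth is log_2(32768) = 15. At each level, the problem size is divided by 2, so it takes 15 divisions to reduce to a base case of size 1. The algorithm makes 8 recursive calls at each level.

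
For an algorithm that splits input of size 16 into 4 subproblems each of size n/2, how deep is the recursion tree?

For divide and conquer with division factor 2:

Problem sizes at each level:
Level 0: 16
Level 1: 8
Level 2: 4
Level 3: 2
Level 4: 1

The root is level 0 and the size-1 base case is level 4 (the tree spans levels 0 through 4, i.e. 5 levels counting the root), so the depth is the number of divisions: log_2(16) = 4

The recursion tree depth is log_2(16) = 4. At each level, the problem size is divided by 2, so it takes 4 divisions to reduce to a base case of size 1. The algorithm makes 4 recursive calls at each level.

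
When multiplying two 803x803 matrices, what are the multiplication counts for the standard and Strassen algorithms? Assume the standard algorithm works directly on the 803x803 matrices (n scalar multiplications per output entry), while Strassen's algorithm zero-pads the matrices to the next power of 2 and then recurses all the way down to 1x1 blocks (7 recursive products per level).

Matrix multiplication for 803x803 matrices:

Strassen's algorithm requires power-of-2 dimensions. Pad 803x803 to 1024x1024 (next power of 2).

Standard algorithm: 803^3 = 517781627 multiplications
Strassen's algorithm: 7^(log2(1024)) = 7^10 = 282475249 multiplications
Savings: 517781627 - 282475249 = 235306378 multiplications

Standard: 517781627 multiplications (803^3). Strassen: 282475249 multiplications (7^10, after padding to 1024x1024). Strassen reduces 8 recursive multiplications to 7 at each level.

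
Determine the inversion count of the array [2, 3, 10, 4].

Finding inversions in [2, 3, 10, 4]:

(2, 3): arr[2]=10 > arr[3]=4

Total inversions: 1

The array has 1 inversion(s): (2,3). Each pair (i,j) satisfies i < j and arr[i] > arr[j].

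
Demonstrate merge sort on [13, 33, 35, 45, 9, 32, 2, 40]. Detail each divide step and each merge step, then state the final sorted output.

Merge sort trace:

Split: [13, 33, 35, 45, 9, 32, 2, 40] -> [13, 33, 35, 45] and [9, 32, 2, 40]
  Split: [13, 33, 35, 45] -> [13, 33] and [35, 45]
    Split: [13, 33] -> [13] and [33]
    Merge: [13] + [33] -> [13, 33]
    Split: [35, 45] -> [35] and [45]
    Merge: [35] + [45] -> [35, 45]
  Merge: [13, 33] + [35, 45] -> [13, 33, 35, 45]
  Split: [9, 32, 2, 40] -> [9, 32] and [2, 40]
    Split: [9, 32] -> [9] and [32]
    Merge: [9] + [32] -> [9, 32]
    Split: [2, 40] -> [2] and [40]
    Merge: [2] + [40] -> [2, 40]
  Merge: [9, 32] + [2, 40] -> [2, 9, 32, 40]
Merge: [13, 33, 35, 45] + [2, 9, 32, 40] -> [2, 9, 13, 32, 33, 35, 40, 45]

Final sorted array: [2, 9, 13, 32, 33, 35, 40, 45]

The merge sort proceeds by recursively splitting the array and merging sorted halves.
After all merges, the sorted array is [2, 9, 13, 32, 33, 35, 40, 45].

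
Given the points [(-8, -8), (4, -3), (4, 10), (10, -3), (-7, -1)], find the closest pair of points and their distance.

Computing all pairwise distances among 5 points:

d((-8, -8), (4, -3)) = 13.0
d((-8, -8), (4, 10)) = 21.6333
d((-8, -8), (10, -3)) = 18.6815
d((-8, -8), (-7, -1)) = 7.0711
d((4, -3), (4, 10)) = 13.0
d((4, -3), (10, -3)) = 6.0 <-- minimum
d((4, -3), (-7, -1)) = 11.1803
d((4, 10), (10, -3)) = 14.3178
d((4, 10), (-7, -1)) = 15.5563
d((10, -3), (-7, -1)) = 17.1172

Closest pair: (4, -3) and (10, -3) with distance 6.0

The closest pair is (4, -3) and (10, -3) with Euclidean distance 6.0. For 5 points, brute-force pairwise comparison is shown above. For large n, the divide-and-conquer algorithm (sort by x, recurse on halves, check the dividing strip) achieves O(n log n).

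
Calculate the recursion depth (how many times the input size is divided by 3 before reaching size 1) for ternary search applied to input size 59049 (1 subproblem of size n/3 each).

For divide and conquer with division factor 3:

Problem sizes at each level:
Level 0: 59049
Level 1: 19683
Level 2: 6561
Level 3: 2187
Level 4: 729
Level 5: 243
Level 6: 81
Level 7: 27
Level 8: 9
Level 9: 3
Level 10: 1

The root is level 0 and the size-1 base case is level 10 (the tree spans levels 0 through 10, i.e. 11 levels counting the root), so the depth is the number of divisions: log_3(59049) = 10

The recursion tree depth is log_3(59049) = 10. At each level, the problem size is divided by 3, so it takes 10 divisions to reduce to a base case of size 1. The algorithm makes 1 recursive call at each level.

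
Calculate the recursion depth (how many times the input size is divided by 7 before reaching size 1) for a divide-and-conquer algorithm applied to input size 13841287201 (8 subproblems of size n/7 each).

For divide and conquer with division factor 7:

Problem sizes at each level:
Level 0: 13841287201
Level 1: 1977326743
Level 2: 282475249
Level 3: 40353607
Level 4: 5764801
Level 5: 823543
Level 6: 117649
Level 7: 16807
Level 8: 2401
Level 9: 343
Level 10: 49
Level 11: 7
Level 12: 1

The root is level 0 and the size-1 base case is level 12 (the tree spans levels 0 through 12, i.e. 13 levels counting the root), so the depth is the number of divisions: log_7(13841287201) = 12

The recursion tree depth is log_7(13841287201) = 12. At each level, the problem size is divided by 7, so it takes 12 divisions to reduce to a base case of size 1. The algorithm makes 8 recursive calls at each level.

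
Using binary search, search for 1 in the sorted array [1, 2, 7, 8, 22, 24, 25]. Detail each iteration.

Binary search for 1 in [1, 2, 7, 8, 22, 24, 25]:

lo=0, hi=6, mid=3, arr[mid]=8 -> 8 > 1, search left half
lo=0, hi=2, mid=1, arr[mid]=2 -> 2 > 1, search left half
lo=0, hi=0, mid=0, arr[mid]=1 -> Found target at index 0!

Binary search finds 1 at index 0 after 3 comparisons. The search repeatedly halves the search space by comparing with the middle element.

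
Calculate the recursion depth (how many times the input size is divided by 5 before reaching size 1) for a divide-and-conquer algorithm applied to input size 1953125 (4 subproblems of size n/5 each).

For divide and conquer with division factor 5:

Problem sizes at each level:
Level 0: 1953125
Level 1: 390625
Level 2: 78125
Level 3: 15625
Level 4: 3125
Level 5: 625
Level 6: 125
Level 7: 25
Level 8: 5
Level 9: 1

The root is level 0 and the size-1 base case is level 9 (the tree spans levels 0 through 9, i.e. 10 levels counting the root), so the depth is the number of divisions: log_5(1953125) = 9

The recursion tree depth is log_5(1953125) = 9. At each level, the problem size is divided by 5, so it takes 9 divisions to reduce to a base case of size 1. The algorithm makes 4 recursive calls at each level.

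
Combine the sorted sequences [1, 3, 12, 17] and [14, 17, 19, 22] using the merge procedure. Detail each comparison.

Merging process:

Compare 1 vs 14: take 1 from left. Merged: [1]
Compare 3 vs 14: take 3 from left. Merged: [1, 3]
Compare 12 vs 14: take 12 from left. Merged: [1, 3, 12]
Compare 17 vs 14: take 14 from right. Merged: [1, 3, 12, 14]
Compare 17 vs 17: take 17 from left. Merged: [1, 3, 12, 14, 17]
Append remaining from right: [17, 19, 22]. Merged: [1, 3, 12, 14, 17, 17, 19, 22]

Final merged array: [1, 3, 12, 14, 17, 17, 19, 22]
Total comparisons: 5

The merged array is [1, 3, 12, 14, 17, 17, 19, 22], requiring 5 comparisons. The merge step runs in O(n) time where n is the total number of elements.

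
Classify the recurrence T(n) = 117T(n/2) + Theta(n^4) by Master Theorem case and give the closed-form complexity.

Master Theorem for T(n) = 117T(n/2) + O(n^4):

a = 117, b = 2, c = 4
log_b(a) = log_2(117) = 6.8704

Case 1: c = 4 < log_2(117) = 6.8704
T(n) = O(n^(log_2 117))

For T(n) = 117T(n/2) + O(n^4): log_2(117) = 6.8704. This is Case 1 of the Master Theorem (c < log_b(a), work dominated by leaves), giving O(n^(log_2 117)).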